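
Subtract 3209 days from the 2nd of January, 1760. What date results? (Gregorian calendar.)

−365 (one year) → Jan 2, 1759 (2844 left).
−365 (one year) → Jan 2, 1758 (2479 left).
−365 (one year) → Jan 2, 1757 (2114 left).
−366 (one year; includes Feb 29, 1756) → Jan 2, 1756 (1748 left).
−365 (one year) → Jan 2, 1755 (1383 left).
−365 (one year) → Jan 2, 1754 (1018 left).
−365 (one year) → Jan 2, 1753 (653 left).
−366 (one year; includes Feb 29, 1752) → Jan 2, 1752 (287 left).
−2 → Dec 31, 1751 (end of Dec, 31 days; 285 left).
−31 → Nov 30, 1751 (end of Nov, 30 days; 254 left).
−30 → Oct 31, 1751 (end of Oct, 31 days; 224 left).
−31 → Sep 30, 1751 (end of Sep, 30 days; 193 left).
−30 → Aug 31, 1751 (end of Aug, 31 days; 163 left).
−31 → Jul 31, 1751 (end of Jul, 31 days; 132 left).
−31 → Jun 30, 1751 (end of Jun, 30 days; 101 left).
−30 → May 31, 1751 (end of May, 31 days; 71 left).
−31 → Apr 30, 1751 (end of Apr, 30 days; 40 left).
−30 → Mar 31, 1751 (end of Mar, 31 days; 10 left).
−10 → Mar 21, 1751.

March 21, 1751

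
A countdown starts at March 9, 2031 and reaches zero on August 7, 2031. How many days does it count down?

Mar 9, 2031 → Apr 9, 2031: 31 days (March has 31).
Apr 9, 2031 → May 9, 2031: 30 days (April has 30).
May 9, 2031 → Jun 9, 2031: 31 days (May has 31).
Jun 9, 2031 → Jul 9, 2031: 30 days (June has 30).
Jul 9, 2031 → Aug 7, 2031: 29 days.
Total: 151 days.

151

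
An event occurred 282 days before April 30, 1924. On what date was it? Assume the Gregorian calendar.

−30 → Mar 31, 1924 (end of Mar, 31 days; 252 left).
−31 → Feb 29, 1924 (end of Feb, 29 days; 221 left).
−29 → Jan 31, 1924 (end of Jan, 31 days; 192 left).
−31 → Dec 31, 1923 (end of Dec, 31 days; 161 left).
−31 → Nov 30, 1923 (end of Nov, 30 days; 130 left).
−30 → Oct 31, 1923 (end of Oct, 31 days; 100 left).
−31 → Sep 30, 1923 (end of Sep, 30 days; 69 left).
−30 → Aug 31, 1923 (end of Aug, 31 days; 39 left).
−31 → Jul 31, 1923 (end of Jul, 31 days; 8 left).
−8 → Jul 23, 1923.

July 23, 1923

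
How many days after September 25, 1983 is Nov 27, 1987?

Sep 25, 1983 → Sep 25, 1984: 366 days (Feb 29, 1984 is in that span).
Sep 25, 1984 → Sep 25, 1985: 365 days.
Sep 25, 1985 → Sep 25, 1986: 365 days.
Sep 25, 1986 → Sep 25, 1987: 365 days.
Sep 25, 1987 → Oct 25, 1987: 30 days (September has 30).
Oct 25, 1987 → Nov 25, 1987: 31 days (October has 31).
Nov 25, 1987 → Nov 27, 1987: 2 days.
Total: 1524 days.

1524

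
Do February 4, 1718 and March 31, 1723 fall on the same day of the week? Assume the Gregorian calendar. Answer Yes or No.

No

From Feb 4, 1718 to Mar 31, 1723 is 1881 days.
1881 mod 7 = 5, so they are different weekdays.
(Feb 4, 1718 is a Friday; Mar 31, 1723 is a Wednesday.)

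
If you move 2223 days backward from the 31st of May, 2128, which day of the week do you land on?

May 31, 2128 is a Monday.
2223 mod 7 = 4, so 2223 days before a Monday is Monday − 4 = Thursday.

Thursday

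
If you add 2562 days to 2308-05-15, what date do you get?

+365 (one year) → May 15, 2309 (2197 left).
+365 (one year) → May 15, 2310 (1832 left).
+365 (one year) → May 15, 2311 (1467 left).
+366 (one year; includes Feb 29, 2312) → May 15, 2312 (1101 left).
+365 (one year) → May 15, 2313 (736 left).
+365 (one year) → May 15, 2314 (371 left).
May has 31 days: +17 → Jun 1, 2314 (354 left).
Jun has 30 days: +30 → Jul 1, 2314 (324 left).
Jul has 31 days: +31 → Aug 1, 2314 (293 left).
Aug has 31 days: +31 → Sep 1, 2314 (262 left).
Sep has 30 days: +30 → Oct 1, 2314 (232 left).
Oct has 31 days: +31 → Nov 1, 2314 (201 left).
Nov has 30 days: +30 → Dec 1, 2314 (171 left).
Dec has 31 days: +31 → Jan 1, 2315 (140 left).
Jan has 31 days: +31 → Feb 1, 2315 (109 left).
Feb has 28 days: +28 → Mar 1, 2315 (81 left).
Mar has 31 days: +31 → Apr 1, 2315 (50 left).
Apr has 30 days: +30 → May 1, 2315 (20 left).
+20 → May 21, 2315.

May 21, 2315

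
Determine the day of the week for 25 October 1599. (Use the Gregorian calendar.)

Doomsday rule: the anchor day for the 1500s is Wednesday. For year 99: 99÷12 = 8 r 3, and 3÷4 = 0, so 8+3+0 = 11.
Wednesday + 11 ≡ Sunday — that's 1599's doomsday.
In October the doomsday date is Oct 10.
Oct 25 is 15 days after Oct 10; 15 mod 7 = 1, so Sunday + 1 = Monday.

Monday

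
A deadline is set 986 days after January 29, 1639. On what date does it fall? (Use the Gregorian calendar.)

October 11, 1641

+365 (one year) → Jan 29, 1640 (621 left).
+366 (one year; includes Feb 29, 1640) → Jan 29, 1641 (255 left).
Jan has 31 days: +3 → Feb 1, 1641 (252 left).
Feb has 28 days: +28 → Mar 1, 1641 (224 left).
Mar has 31 days: +31 → Apr 1, 1641 (193 left).
Apr has 30 days: +30 → May 1, 1641 (163 left).
May has 31 days: +31 → Jun 1, 1641 (132 left).
Jun has 30 days: +30 → Jul 1, 1641 (102 left).
Jul has 31 days: +31 → Aug 1, 1641 (71 left).
Aug has 31 days: +31 → Sep 1, 1641 (40 left).
Sep has 30 days: +30 → Oct 1, 1641 (10 left).
+10 → Oct 11, 1641.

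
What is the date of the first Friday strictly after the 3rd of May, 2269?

May 7, 2269

May 3, 2269 is a Monday.
From Monday to the next Friday is 4 days.
May 3, 2269 + 4 = May 7, 2269.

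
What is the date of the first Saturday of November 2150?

November 1, 2150 is a Sunday.
The first Saturday is therefore November 7 (6 days later).

November 7, 2150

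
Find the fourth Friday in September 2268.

September 25, 2268

September 1, 2268 is a Tuesday.
The first Friday is therefore September 4 (3 days later).
The fourth Friday is 4 + 3×7 = September 25.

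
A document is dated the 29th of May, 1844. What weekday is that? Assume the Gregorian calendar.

Wednesday

Doomsday rule: the anchor day for the 1800s is Friday. For year 44: 44÷12 = 3 r 8, and 8÷4 = 2, so 3+8+2 = 13.
Friday + 13 ≡ Thursday — that's 1844's doomsday.
In May the doomsday date is May 9.
May 29 is 20 days after May 9; 20 mod 7 = 6, so Thursday + 6 = Wednesday.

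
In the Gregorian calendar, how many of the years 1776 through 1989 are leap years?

Multiples of 4 in [1776,1989]: 54.
Of those, multiples of 100: 2 (not leap unless ÷400).
Multiples of 400: 0.
Leap years = 54 − 2 + 0 = 52.

52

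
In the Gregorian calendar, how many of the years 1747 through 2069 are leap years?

Multiples of 4 in [1747,2069]: 81.
Of those, multiples of 100: 3 (not leap unless ÷400).
Multiples of 400: 1.
Leap years = 81 − 3 + 1 = 79.

79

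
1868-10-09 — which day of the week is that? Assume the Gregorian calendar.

Doomsday rule: the anchor day for the 1800s is Friday. For year 68: 68÷12 = 5 r 8, and 8÷4 = 2, so 5+8+2 = 15.
Friday + 15 ≡ Saturday — that's 1868's doomsday.
In October the doomsday date is Oct 10.
Oct 9 is 1 day before Oct 10; 1 mod 7 = 1, so Saturday − 1 = Friday.

Friday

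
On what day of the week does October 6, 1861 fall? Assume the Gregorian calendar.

Doomsday rule: the anchor day for the 1800s is Friday. For year 61: 61÷12 = 5 r 1, and 1÷4 = 0, so 5+1+0 = 6.
Friday + 6 ≡ Thursday — that's 1861's doomsday.
In October the doomsday date is Oct 10.
Oct 6 is 4 days before Oct 10; 4 mod 7 = 4, so Thursday − 4 = Sunday.

Sunday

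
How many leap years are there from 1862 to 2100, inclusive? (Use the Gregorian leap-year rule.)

58

Multiples of 4 in [1862,2100]: 60.
Of those, multiples of 100: 3 (not leap unless ÷400).
Multiples of 400: 1.
Leap years = 60 − 3 + 1 = 58.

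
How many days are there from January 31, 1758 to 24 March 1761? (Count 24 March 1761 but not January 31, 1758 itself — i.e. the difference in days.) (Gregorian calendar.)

1148

Jan 31, 1758 → Jan 31, 1759: 365 days.
Jan 31, 1759 → Jan 31, 1760: 365 days.
Jan 31, 1760 → Jan 31, 1761: 366 days (Feb 29, 1760 is in that span).
Jan 31, 1761 → Feb 28, 1761: 28 days (January has 31).
Feb 28, 1761 → Mar 24, 1761: 24 days.
Total: 1148 days.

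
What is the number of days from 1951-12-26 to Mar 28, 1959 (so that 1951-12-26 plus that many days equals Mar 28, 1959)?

2649

Dec 26, 1951 → Dec 26, 1952: 366 days (Feb 29, 1952 is in that span).
Dec 26, 1952 → Dec 26, 1953: 365 days.
Dec 26, 1953 → Dec 26, 1954: 365 days.
Dec 26, 1954 → Dec 26, 1955: 365 days.
Dec 26, 1955 → Dec 26, 1956: 366 days (Feb 29, 1956 is in that span).
Dec 26, 1956 → Dec 26, 1957: 365 days.
Dec 26, 1957 → Dec 26, 1958: 365 days.
Dec 26, 1958 → Jan 26, 1959: 31 days (December has 31).
Jan 26, 1959 → Feb 26, 1959: 31 days (January has 31).
Feb 26, 1959 → Mar 26, 1959: 28 days (February has 28).
Mar 26, 1959 → Mar 28, 1959: 2 days.
Total: 2649 days.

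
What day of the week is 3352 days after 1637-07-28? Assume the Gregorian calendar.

First find the weekday of Jul 28, 1637. Doomsday rule: the anchor day for the 1600s is Tuesday. For year 37: 37÷12 = 3 r 1, and 1÷4 = 0, so 3+1+0 = 4.
Tuesday + 4 ≡ Saturday — that's 1637's doomsday.
In July the doomsday date is Jul 11.
Jul 28 is 17 days after Jul 11; 17 mod 7 = 3, so Saturday + 3 = Tuesday.
3352 mod 7 = 6, so 3352 days after a Tuesday is Tuesday + 6 = Monday.

Monday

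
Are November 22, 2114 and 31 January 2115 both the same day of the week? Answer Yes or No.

From Nov 22, 2114 to Jan 31, 2115 is 70 days.
70 mod 7 = 0, so they are the same weekday.
(Nov 22, 2114 is a Thursday; Jan 31, 2115 is a Thursday.)

Yes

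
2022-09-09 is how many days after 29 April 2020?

863

Apr 29, 2020 → Apr 29, 2021: 365 days.
Apr 29, 2021 → Apr 29, 2022: 365 days.
Apr 29, 2022 → May 29, 2022: 30 days (April has 30).
May 29, 2022 → Jun 29, 2022: 31 days (May has 31).
Jun 29, 2022 → Jul 29, 2022: 30 days (June has 30).
Jul 29, 2022 → Aug 29, 2022: 31 days (July has 31).
Aug 29, 2022 → Sep 9, 2022: 11 days.
Total: 863 days.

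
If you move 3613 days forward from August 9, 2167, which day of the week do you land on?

Aug 9, 2167 is a Sunday.
3613 mod 7 = 1, so 3613 days after a Sunday is Sunday + 1 = Monday.

Monday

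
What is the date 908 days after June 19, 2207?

December 13, 2209

+366 (one year; includes Feb 29, 2208) → Jun 19, 2208 (542 left).
+365 (one year) → Jun 19, 2209 (177 left).
Jun has 30 days: +12 → Jul 1, 2209 (165 left).
Jul has 31 days: +31 → Aug 1, 2209 (134 left).
Aug has 31 days: +31 → Sep 1, 2209 (103 left).
Sep has 30 days: +30 → Oct 1, 2209 (73 left).
Oct has 31 days: +31 → Nov 1, 2209 (42 left).
Nov has 30 days: +30 → Dec 1, 2209 (12 left).
+12 → Dec 13, 2209.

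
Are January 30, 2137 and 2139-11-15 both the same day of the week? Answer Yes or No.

From Jan 30, 2137 to Nov 15, 2139 is 1019 days.
1019 mod 7 = 4, so they are different weekdays.
(Jan 30, 2137 is a Wednesday; Nov 15, 2139 is a Sunday.)

No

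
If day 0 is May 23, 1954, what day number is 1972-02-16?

May 23, 1954 → May 23, 1955: 365 days.
May 23, 1955 → May 23, 1956: 366 days (Feb 29, 1956 is in that span).
May 23, 1956 → May 23, 1957: 365 days.
May 23, 1957 → May 23, 1958: 365 days.
May 23, 1958 → May 23, 1959: 365 days.
May 23, 1959 → May 23, 1960: 366 days (Feb 29, 1960 is in that span).
May 23, 1960 → May 23, 1961: 365 days.
May 23, 1961 → May 23, 1962: 365 days.
May 23, 1962 → May 23, 1963: 365 days.
May 23, 1963 → May 23, 1964: 366 days (Feb 29, 1964 is in that span).
May 23, 1964 → May 23, 1965: 365 days.
May 23, 1965 → May 23, 1966: 365 days.
May 23, 1966 → May 23, 1967: 365 days.
May 23, 1967 → May 23, 1968: 366 days (Feb 29, 1968 is in that span).
May 23, 1968 → May 23, 1969: 365 days.
May 23, 1969 → May 23, 1970: 365 days.
May 23, 1970 → May 23, 1971: 365 days.
May 23, 1971 → Jun 23, 1971: 31 days (May has 31).
Jun 23, 1971 → Jul 23, 1971: 30 days (June has 30).
Jul 23, 1971 → Aug 23, 1971: 31 days (July has 31).
Aug 23, 1971 → Sep 23, 1971: 31 days (August has 31).
Sep 23, 1971 → Oct 23, 1971: 30 days (September has 30).
Oct 23, 1971 → Nov 23, 1971: 31 days (October has 31).
Nov 23, 1971 → Dec 23, 1971: 30 days (November has 30).
Dec 23, 1971 → Jan 23, 1972: 31 days (December has 31).
Jan 23, 1972 → Feb 16, 1972: 24 days.
Total: 6478 days.

6478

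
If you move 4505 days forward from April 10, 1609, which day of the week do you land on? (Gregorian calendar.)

First find the weekday of Apr 10, 1609. Doomsday rule: the anchor day for the 1600s is Tuesday. For year 09: 9÷12 = 0 r 9, and 9÷4 = 2, so 0+9+2 = 11.
Tuesday + 11 ≡ Saturday — that's 1609's doomsday.
In April the doomsday date is Apr 4.
Apr 10 is 6 days after Apr 4; 6 mod 7 = 6, so Saturday + 6 = Friday.
4505 mod 7 = 4, so 4505 days after a Friday is Friday + 4 = Tuesday.

Tuesday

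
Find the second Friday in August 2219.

August 13, 2219

August 1, 2219 is a Sunday.
The first Friday is therefore August 6 (5 days later).
The second Friday is 6 + 1×7 = August 13.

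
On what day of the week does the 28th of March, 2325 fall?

Saturday

Doomsday rule: the anchor day for the 2300s is Wednesday. For year 25: 25÷12 = 2 r 1, and 1÷4 = 0, so 2+1+0 = 3.
Wednesday + 3 ≡ Saturday — that's 2325's doomsday.
In March the doomsday date is Mar 14.
Mar 28 is 14 days after Mar 14; 14 mod 7 = 0, so Saturday + 0 = Saturday.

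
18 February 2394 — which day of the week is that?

Doomsday rule: the anchor day for the 2300s is Wednesday. For year 94: 94÷12 = 7 r 10, and 10÷4 = 2, so 7+10+2 = 19.
Wednesday + 19 ≡ Monday — that's 2394's doomsday.
In February the doomsday date is Feb 28 (2394 is not a leap year).
Feb 18 is 10 days before Feb 28; 10 mod 7 = 3, so Monday − 3 = Friday.

Friday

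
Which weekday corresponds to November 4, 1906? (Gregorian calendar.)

Sunday

Doomsday rule: the anchor day for the 1900s is Wednesday. For year 06: 6÷12 = 0 r 6, and 6÷4 = 1, so 0+6+1 = 7.
Wednesday + 7 ≡ Wednesday — that's 1906's doomsday.
In November the doomsday date is Nov 7.
Nov 4 is 3 days before Nov 7; 3 mod 7 = 3, so Wednesday − 3 = Sunday.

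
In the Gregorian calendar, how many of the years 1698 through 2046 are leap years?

Multiples of 4 in [1698,2046]: 87.
Of those, multiples of 100: 4 (not leap unless ÷400).
Multiples of 400: 1.
Leap years = 87 − 4 + 1 = 84.

84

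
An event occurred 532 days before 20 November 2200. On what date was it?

June 6, 2199

−365 (one year) → Nov 20, 2199 (167 left).
−20 → Oct 31, 2199 (end of Oct, 31 days; 147 left).
−31 → Sep 30, 2199 (end of Sep, 30 days; 116 left).
−30 → Aug 31, 2199 (end of Aug, 31 days; 86 left).
−31 → Jul 31, 2199 (end of Jul, 31 days; 55 left).
−31 → Jun 30, 2199 (end of Jun, 30 days; 24 left).
−24 → Jun 6, 2199.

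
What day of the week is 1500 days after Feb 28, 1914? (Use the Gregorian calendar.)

First find the weekday of Feb 28, 1914. Doomsday rule: the anchor day for the 1900s is Wednesday. For year 14: 14÷12 = 1 r 2, and 2÷4 = 0, so 1+2+0 = 3.
Wednesday + 3 ≡ Saturday — that's 1914's doomsday.
In February the doomsday date is Feb 28 (1914 is not a leap year).
Feb 28 is the doomsday itself: Saturday.
1500 mod 7 = 2, so 1500 days after a Saturday is Saturday + 2 = Monday.

Monday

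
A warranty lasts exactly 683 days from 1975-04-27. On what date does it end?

+366 (one year; includes Feb 29, 1976) → Apr 27, 1976 (317 left).
Apr has 30 days: +4 → May 1, 1976 (313 left).
May has 31 days: +31 → Jun 1, 1976 (282 left).
Jun has 30 days: +30 → Jul 1, 1976 (252 left).
Jul has 31 days: +31 → Aug 1, 1976 (221 left).
Aug has 31 days: +31 → Sep 1, 1976 (190 left).
Sep has 30 days: +30 → Oct 1, 1976 (160 left).
Oct has 31 days: +31 → Nov 1, 1976 (129 left).
Nov has 30 days: +30 → Dec 1, 1976 (99 left).
Dec has 31 days: +31 → Jan 1, 1977 (68 left).
Jan has 31 days: +31 → Feb 1, 1977 (37 left).
Feb has 28 days: +28 → Mar 1, 1977 (9 left).
+9 → Mar 10, 1977.

March 10, 1977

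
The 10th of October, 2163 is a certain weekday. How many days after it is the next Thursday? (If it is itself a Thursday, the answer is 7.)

Oct 10, 2163 is a Monday.
From Monday to the next Thursday is 3 days.

3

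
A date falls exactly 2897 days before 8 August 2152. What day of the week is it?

Wednesday

Aug 8, 2152 is a Tuesday.
2897 mod 7 = 6, so 2897 days before a Tuesday is Tuesday − 6 = Wednesday.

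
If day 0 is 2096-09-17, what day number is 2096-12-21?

95

Sep 17, 2096 → Oct 17, 2096: 30 days (September has 30).
Oct 17, 2096 → Nov 17, 2096: 31 days (October has 31).
Nov 17, 2096 → Dec 17, 2096: 30 days (November has 30).
Dec 17, 2096 → Dec 21, 2096: 4 days.
Total: 95 days.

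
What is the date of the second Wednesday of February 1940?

February 1, 1940 is a Thursday.
The first Wednesday is therefore February 7 (6 days later).
The second Wednesday is 7 + 1×7 = February 14.

February 14, 1940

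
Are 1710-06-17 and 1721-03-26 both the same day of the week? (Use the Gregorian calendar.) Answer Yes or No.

No

From Jun 17, 1710 to Mar 26, 1721 is 3935 days.
3935 mod 7 = 1, so they are different weekdays.
(Jun 17, 1710 is a Tuesday; Mar 26, 1721 is a Wednesday.)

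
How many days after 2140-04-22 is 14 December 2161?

7906

Apr 22, 2140 → Apr 22, 2141: 365 days.
Apr 22, 2141 → Apr 22, 2142: 365 days.
Apr 22, 2142 → Apr 22, 2143: 365 days.
Apr 22, 2143 → Apr 22, 2144: 366 days (Feb 29, 2144 is in that span).
Apr 22, 2144 → Apr 22, 2145: 365 days.
Apr 22, 2145 → Apr 22, 2146: 365 days.
Apr 22, 2146 → Apr 22, 2147: 365 days.
Apr 22, 2147 → Apr 22, 2148: 366 days (Feb 29, 2148 is in that span).
Apr 22, 2148 → Apr 22, 2149: 365 days.
Apr 22, 2149 → Apr 22, 2150: 365 days.
Apr 22, 2150 → Apr 22, 2151: 365 days.
Apr 22, 2151 → Apr 22, 2152: 366 days (Feb 29, 2152 is in that span).
Apr 22, 2152 → Apr 22, 2153: 365 days.
Apr 22, 2153 → Apr 22, 2154: 365 days.
Apr 22, 2154 → Apr 22, 2155: 365 days.
Apr 22, 2155 → Apr 22, 2156: 366 days (Feb 29, 2156 is in that span).
Apr 22, 2156 → Apr 22, 2157: 365 days.
Apr 22, 2157 → Apr 22, 2158: 365 days.
Apr 22, 2158 → Apr 22, 2159: 365 days.
Apr 22, 2159 → Apr 22, 2160: 366 days (Feb 29, 2160 is in that span).
Apr 22, 2160 → Apr 22, 2161: 365 days.
Apr 22, 2161 → May 22, 2161: 30 days (April has 30).
May 22, 2161 → Jun 22, 2161: 31 days (May has 31).
Jun 22, 2161 → Jul 22, 2161: 30 days (June has 30).
Jul 22, 2161 → Aug 22, 2161: 31 days (July has 31).
Aug 22, 2161 → Sep 22, 2161: 31 days (August has 31).
Sep 22, 2161 → Oct 22, 2161: 30 days (September has 30).
Oct 22, 2161 → Nov 22, 2161: 31 days (October has 31).
Nov 22, 2161 → Dec 14, 2161: 22 days.
Total: 7906 days.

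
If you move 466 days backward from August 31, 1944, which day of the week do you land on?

Sunday

First find the weekday of Aug 31, 1944. Doomsday rule: the anchor day for the 1900s is Wednesday. For year 44: 44÷12 = 3 r 8, and 8÷4 = 2, so 3+8+2 = 13.
Wednesday + 13 ≡ Tuesday — that's 1944's doomsday.
In August the doomsday date is Aug 8.
Aug 31 is 23 days after Aug 8; 23 mod 7 = 2, so Tuesday + 2 = Thursday.
466 mod 7 = 4, so 466 days before a Thursday is Thursday − 4 = Sunday.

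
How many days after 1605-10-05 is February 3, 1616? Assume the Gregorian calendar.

Oct 5, 1605 → Oct 5, 1606: 365 days.
Oct 5, 1606 → Oct 5, 1607: 365 days.
Oct 5, 1607 → Oct 5, 1608: 366 days (Feb 29, 1608 is in that span).
Oct 5, 1608 → Oct 5, 1609: 365 days.
Oct 5, 1609 → Oct 5, 1610: 365 days.
Oct 5, 1610 → Oct 5, 1611: 365 days.
Oct 5, 1611 → Oct 5, 1612: 366 days (Feb 29, 1612 is in that span).
Oct 5, 1612 → Oct 5, 1613: 365 days.
Oct 5, 1613 → Oct 5, 1614: 365 days.
Oct 5, 1614 → Oct 5, 1615: 365 days.
Oct 5, 1615 → Nov 5, 1615: 31 days (October has 31).
Nov 5, 1615 → Dec 5, 1615: 30 days (November has 30).
Dec 5, 1615 → Jan 5, 1616: 31 days (December has 31).
Jan 5, 1616 → Feb 3, 1616: 29 days.
Total: 3773 days.

3773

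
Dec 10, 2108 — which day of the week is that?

Monday

Doomsday rule: the anchor day for the 2100s is Sunday. For year 08: 8÷12 = 0 r 8, and 8÷4 = 2, so 0+8+2 = 10.
Sunday + 10 ≡ Wednesday — that's 2108's doomsday.
In December the doomsday date is Dec 12.
Dec 10 is 2 days before Dec 12; 2 mod 7 = 2, so Wednesday − 2 = Monday.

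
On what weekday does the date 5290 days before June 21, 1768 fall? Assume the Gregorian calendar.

First find the weekday of Jun 21, 1768. Doomsday rule: the anchor day for the 1700s is Sunday. For year 68: 68÷12 = 5 r 8, and 8÷4 = 2, so 5+8+2 = 15.
Sunday + 15 ≡ Monday — that's 1768's doomsday.
In June the doomsday date is Jun 6.
Jun 21 is 15 days after Jun 6; 15 mod 7 = 1, so Monday + 1 = Tuesday.
5290 mod 7 = 5, so 5290 days before a Tuesday is Tuesday − 5 = Thursday.

Thursday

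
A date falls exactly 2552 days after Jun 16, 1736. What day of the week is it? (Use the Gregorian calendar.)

First find the weekday of Jun 16, 1736. Doomsday rule: the anchor day for the 1700s is Sunday. For year 36: 36÷12 = 3 r 0, and 0÷4 = 0, so 3+0+0 = 3.
Sunday + 3 ≡ Wednesday — that's 1736's doomsday.
In June the doomsday date is Jun 6.
Jun 16 is 10 days after Jun 6; 10 mod 7 = 3, so Wednesday + 3 = Saturday.
2552 mod 7 = 4, so 2552 days after a Saturday is Saturday + 4 = Wednesday.

Wednesday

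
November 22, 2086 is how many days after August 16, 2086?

Aug 16, 2086 → Sep 16, 2086: 31 days (August has 31).
Sep 16, 2086 → Oct 16, 2086: 30 days (September has 30).
Oct 16, 2086 → Nov 16, 2086: 31 days (October has 31).
Nov 16, 2086 → Nov 22, 2086: 6 days.
Total: 98 days.

98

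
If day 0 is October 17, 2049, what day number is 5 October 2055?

Oct 17, 2049 → Oct 17, 2050: 365 days.
Oct 17, 2050 → Oct 17, 2051: 365 days.
Oct 17, 2051 → Oct 17, 2052: 366 days (Feb 29, 2052 is in that span).
Oct 17, 2052 → Oct 17, 2053: 365 days.
Oct 17, 2053 → Oct 17, 2054: 365 days.
Oct 17, 2054 → Nov 17, 2054: 31 days (October has 31).
Nov 17, 2054 → Dec 17, 2054: 30 days (November has 30).
Dec 17, 2054 → Jan 17, 2055: 31 days (December has 31).
Jan 17, 2055 → Feb 17, 2055: 31 days (January has 31).
Feb 17, 2055 → Mar 17, 2055: 28 days (February has 28).
Mar 17, 2055 → Apr 17, 2055: 31 days (March has 31).
Apr 17, 2055 → May 17, 2055: 30 days (April has 30).
May 17, 2055 → Jun 17, 2055: 31 days (May has 31).
Jun 17, 2055 → Jul 17, 2055: 30 days (June has 30).
Jul 17, 2055 → Aug 17, 2055: 31 days (July has 31).
Aug 17, 2055 → Sep 17, 2055: 31 days (August has 31).
Sep 17, 2055 → Oct 5, 2055: 18 days.
Total: 2179 days.

2179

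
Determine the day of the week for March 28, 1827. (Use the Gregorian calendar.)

Wednesday

January 1, 1827 is a Monday.
Jan 1, 1827 → Feb 1, 1827: 31 days (January has 31).
Feb 1, 1827 → Mar 1, 1827: 28 days (February has 28).
Mar 1, 1827 → Mar 28, 1827: 27 days.
Total: 86 days.
86 mod 7 = 2, so Monday + 2 = Wednesday.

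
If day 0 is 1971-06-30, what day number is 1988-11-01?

Jun 30, 1971 → Jun 30, 1972: 366 days (Feb 29, 1972 is in that span).
Jun 30, 1972 → Jun 30, 1973: 365 days.
Jun 30, 1973 → Jun 30, 1974: 365 days.
Jun 30, 1974 → Jun 30, 1975: 365 days.
Jun 30, 1975 → Jun 30, 1976: 366 days (Feb 29, 1976 is in that span).
Jun 30, 1976 → Jun 30, 1977: 365 days.
Jun 30, 1977 → Jun 30, 1978: 365 days.
Jun 30, 1978 → Jun 30, 1979: 365 days.
Jun 30, 1979 → Jun 30, 1980: 366 days (Feb 29, 1980 is in that span).
Jun 30, 1980 → Jun 30, 1981: 365 days.
Jun 30, 1981 → Jun 30, 1982: 365 days.
Jun 30, 1982 → Jun 30, 1983: 365 days.
Jun 30, 1983 → Jun 30, 1984: 366 days (Feb 29, 1984 is in that span).
Jun 30, 1984 → Jun 30, 1985: 365 days.
Jun 30, 1985 → Jun 30, 1986: 365 days.
Jun 30, 1986 → Jun 30, 1987: 365 days.
Jun 30, 1987 → Jun 30, 1988: 366 days (Feb 29, 1988 is in that span).
Jun 30, 1988 → Jul 30, 1988: 30 days (June has 30).
Jul 30, 1988 → Aug 30, 1988: 31 days (July has 31).
Aug 30, 1988 → Sep 30, 1988: 31 days (August has 31).
Sep 30, 1988 → Oct 30, 1988: 30 days (September has 30).
Oct 30, 1988 → Nov 1, 1988: 2 days.
Total: 6334 days.

6334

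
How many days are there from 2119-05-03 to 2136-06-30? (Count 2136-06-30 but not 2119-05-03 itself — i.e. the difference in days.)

May 3, 2119 → May 3, 2120: 366 days (Feb 29, 2120 is in that span).
May 3, 2120 → May 3, 2121: 365 days.
May 3, 2121 → May 3, 2122: 365 days.
May 3, 2122 → May 3, 2123: 365 days.
May 3, 2123 → May 3, 2124: 366 days (Feb 29, 2124 is in that span).
May 3, 2124 → May 3, 2125: 365 days.
May 3, 2125 → May 3, 2126: 365 days.
May 3, 2126 → May 3, 2127: 365 days.
May 3, 2127 → May 3, 2128: 366 days (Feb 29, 2128 is in that span).
May 3, 2128 → May 3, 2129: 365 days.
May 3, 2129 → May 3, 2130: 365 days.
May 3, 2130 → May 3, 2131: 365 days.
May 3, 2131 → May 3, 2132: 366 days (Feb 29, 2132 is in that span).
May 3, 2132 → May 3, 2133: 365 days.
May 3, 2133 → May 3, 2134: 365 days.
May 3, 2134 → May 3, 2135: 365 days.
May 3, 2135 → May 3, 2136: 366 days (Feb 29, 2136 is in that span).
May 3, 2136 → Jun 3, 2136: 31 days (May has 31).
Jun 3, 2136 → Jun 30, 2136: 27 days.
Total: 6268 days.

6268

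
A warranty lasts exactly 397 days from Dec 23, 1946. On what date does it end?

January 24, 1948

Dec has 31 days: +9 → Jan 1, 1947 (388 left).
Jan has 31 days: +31 → Feb 1, 1947 (357 left).
Feb has 28 days: +28 → Mar 1, 1947 (329 left).
Mar has 31 days: +31 → Apr 1, 1947 (298 left).
Apr has 30 days: +30 → May 1, 1947 (268 left).
May has 31 days: +31 → Jun 1, 1947 (237 left).
Jun has 30 days: +30 → Jul 1, 1947 (207 left).
Jul has 31 days: +31 → Aug 1, 1947 (176 left).
Aug has 31 days: +31 → Sep 1, 1947 (145 left).
Sep has 30 days: +30 → Oct 1, 1947 (115 left).
Oct has 31 days: +31 → Nov 1, 1947 (84 left).
Nov has 30 days: +30 → Dec 1, 1947 (54 left).
Dec has 31 days: +31 → Jan 1, 1948 (23 left).
+23 → Jan 24, 1948.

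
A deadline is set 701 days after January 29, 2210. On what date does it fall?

December 31, 2211

+365 (one year) → Jan 29, 2211 (336 left).
Jan has 31 days: +3 → Feb 1, 2211 (333 left).
Feb has 28 days: +28 → Mar 1, 2211 (305 left).
Mar has 31 days: +31 → Apr 1, 2211 (274 left).
Apr has 30 days: +30 → May 1, 2211 (244 left).
May has 31 days: +31 → Jun 1, 2211 (213 left).
Jun has 30 days: +30 → Jul 1, 2211 (183 left).
Jul has 31 days: +31 → Aug 1, 2211 (152 left).
Aug has 31 days: +31 → Sep 1, 2211 (121 left).
Sep has 30 days: +30 → Oct 1, 2211 (91 left).
Oct has 31 days: +31 → Nov 1, 2211 (60 left).
Nov has 30 days: +30 → Dec 1, 2211 (30 left).
+30 → Dec 31, 2211.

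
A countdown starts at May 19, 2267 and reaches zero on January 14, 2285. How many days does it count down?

May 19, 2267 → May 19, 2268: 366 days (Feb 29, 2268 is in that span).
May 19, 2268 → May 19, 2269: 365 days.
May 19, 2269 → May 19, 2270: 365 days.
May 19, 2270 → May 19, 2271: 365 days.
May 19, 2271 → May 19, 2272: 366 days (Feb 29, 2272 is in that span).
May 19, 2272 → May 19, 2273: 365 days.
May 19, 2273 → May 19, 2274: 365 days.
May 19, 2274 → May 19, 2275: 365 days.
May 19, 2275 → May 19, 2276: 366 days (Feb 29, 2276 is in that span).
May 19, 2276 → May 19, 2277: 365 days.
May 19, 2277 → May 19, 2278: 365 days.
May 19, 2278 → May 19, 2279: 365 days.
May 19, 2279 → May 19, 2280: 366 days (Feb 29, 2280 is in that span).
May 19, 2280 → May 19, 2281: 365 days.
May 19, 2281 → May 19, 2282: 365 days.
May 19, 2282 → May 19, 2283: 365 days.
May 19, 2283 → May 19, 2284: 366 days (Feb 29, 2284 is in that span).
May 19, 2284 → Jun 19, 2284: 31 days (May has 31).
Jun 19, 2284 → Jul 19, 2284: 30 days (June has 30).
Jul 19, 2284 → Aug 19, 2284: 31 days (July has 31).
Aug 19, 2284 → Sep 19, 2284: 31 days (August has 31).
Sep 19, 2284 → Oct 19, 2284: 30 days (September has 30).
Oct 19, 2284 → Nov 19, 2284: 31 days (October has 31).
Nov 19, 2284 → Dec 19, 2284: 30 days (November has 30).
Dec 19, 2284 → Jan 14, 2285: 26 days.
Total: 6450 days.

6450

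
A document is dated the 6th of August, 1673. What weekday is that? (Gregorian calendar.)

Doomsday rule: the anchor day for the 1600s is Tuesday. For year 73: 73÷12 = 6 r 1, and 1÷4 = 0, so 6+1+0 = 7.
Tuesday + 7 ≡ Tuesday — that's 1673's doomsday.
In August the doomsday date is Aug 8.
Aug 6 is 2 days before Aug 8; 2 mod 7 = 2, so Tuesday − 2 = Sunday.

Sunday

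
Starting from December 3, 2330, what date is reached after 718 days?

November 20, 2332

+365 (one year) → Dec 3, 2331 (353 left).
Dec has 31 days: +29 → Jan 1, 2332 (324 left).
Jan has 31 days: +31 → Feb 1, 2332 (293 left).
Feb has 29 days: +29 → Mar 1, 2332 (264 left).
Mar has 31 days: +31 → Apr 1, 2332 (233 left).
Apr has 30 days: +30 → May 1, 2332 (203 left).
May has 31 days: +31 → Jun 1, 2332 (172 left).
Jun has 30 days: +30 → Jul 1, 2332 (142 left).
Jul has 31 days: +31 → Aug 1, 2332 (111 left).
Aug has 31 days: +31 → Sep 1, 2332 (80 left).
Sep has 30 days: +30 → Oct 1, 2332 (50 left).
Oct has 31 days: +31 → Nov 1, 2332 (19 left).
+19 → Nov 20, 2332.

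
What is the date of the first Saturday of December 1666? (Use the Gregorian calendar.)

December 4, 1666

December 1, 1666 is a Wednesday.
The first Saturday is therefore December 4 (3 days later).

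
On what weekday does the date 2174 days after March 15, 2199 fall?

First find the weekday of Mar 15, 2199. Doomsday rule: the anchor day for the 2100s is Sunday. For year 99: 99÷12 = 8 r 3, and 3÷4 = 0, so 8+3+0 = 11.
Sunday + 11 ≡ Thursday — that's 2199's doomsday.
In March the doomsday date is Mar 14.
Mar 15 is 1 day after Mar 14; 1 mod 7 = 1, so Thursday + 1 = Friday.
2174 mod 7 = 4, so 2174 days after a Friday is Friday + 4 = Tuesday.

Tuesday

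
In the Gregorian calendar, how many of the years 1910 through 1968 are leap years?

Multiples of 4 in [1910,1968]: 15.
Of those, multiples of 100: 0 (not leap unless ÷400).
Multiples of 400: 0.
Leap years = 15 − 0 + 0 = 15.

15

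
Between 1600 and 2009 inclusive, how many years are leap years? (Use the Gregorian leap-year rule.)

Multiples of 4 in [1600,2009]: 103.
Of those, multiples of 100: 5 (not leap unless ÷400).
Multiples of 400: 2.
Leap years = 103 − 5 + 2 = 100.

100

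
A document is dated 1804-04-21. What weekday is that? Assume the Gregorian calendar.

Saturday

Doomsday rule: the anchor day for the 1800s is Friday. For year 04: 4÷12 = 0 r 4, and 4÷4 = 1, so 0+4+1 = 5.
Friday + 5 ≡ Wednesday — that's 1804's doomsday.
In April the doomsday date is Apr 4.
Apr 21 is 17 days after Apr 4; 17 mod 7 = 3, so Wednesday + 3 = Saturday.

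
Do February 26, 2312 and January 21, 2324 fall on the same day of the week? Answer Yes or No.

From Feb 26, 2312 to Jan 21, 2324 is 4347 days.
4347 mod 7 = 0, so they are the same weekday.
(Feb 26, 2312 is a Monday; Jan 21, 2324 is a Monday.)

Yes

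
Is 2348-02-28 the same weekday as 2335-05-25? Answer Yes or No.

Yes

From May 25, 2335 to Feb 28, 2348 is 4662 days.
4662 mod 7 = 0, so they are the same weekday.
(May 25, 2335 is a Saturday; Feb 28, 2348 is a Saturday.)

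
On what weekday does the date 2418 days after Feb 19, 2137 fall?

First find the weekday of Feb 19, 2137. Doomsday rule: the anchor day for the 2100s is Sunday. For year 37: 37÷12 = 3 r 1, and 1÷4 = 0, so 3+1+0 = 4.
Sunday + 4 ≡ Thursday — that's 2137's doomsday.
In February the doomsday date is Feb 28 (2137 is not a leap year).
Feb 19 is 9 days before Feb 28; 9 mod 7 = 2, so Thursday − 2 = Tuesday.
2418 mod 7 = 3, so 2418 days after a Tuesday is Tuesday + 3 = Friday.

Friday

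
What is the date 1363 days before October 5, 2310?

January 11, 2307

−365 (one year) → Oct 5, 2309 (998 left).
−365 (one year) → Oct 5, 2308 (633 left).
−366 (one year; includes Feb 29, 2308) → Oct 5, 2307 (267 left).
−5 → Sep 30, 2307 (end of Sep, 30 days; 262 left).
−30 → Aug 31, 2307 (end of Aug, 31 days; 232 left).
−31 → Jul 31, 2307 (end of Jul, 31 days; 201 left).
−31 → Jun 30, 2307 (end of Jun, 30 days; 170 left).
−30 → May 31, 2307 (end of May, 31 days; 140 left).
−31 → Apr 30, 2307 (end of Apr, 30 days; 109 left).
−30 → Mar 31, 2307 (end of Mar, 31 days; 79 left).
−31 → Feb 28, 2307 (end of Feb, 28 days; 48 left).
−28 → Jan 31, 2307 (end of Jan, 31 days; 20 left).
−20 → Jan 11, 2307.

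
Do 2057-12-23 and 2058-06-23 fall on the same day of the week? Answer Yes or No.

From Dec 23, 2057 to Jun 23, 2058 is 182 days.
182 mod 7 = 0, so they are the same weekday.
(Dec 23, 2057 is a Sunday; Jun 23, 2058 is a Sunday.)

Yes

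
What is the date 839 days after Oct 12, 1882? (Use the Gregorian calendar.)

+365 (one year) → Oct 12, 1883 (474 left).
+366 (one year; includes Feb 29, 1884) → Oct 12, 1884 (108 left).
Oct has 31 days: +20 → Nov 1, 1884 (88 left).
Nov has 30 days: +30 → Dec 1, 1884 (58 left).
Dec has 31 days: +31 → Jan 1, 1885 (27 left).
+27 → Jan 28, 1885.

January 28, 1885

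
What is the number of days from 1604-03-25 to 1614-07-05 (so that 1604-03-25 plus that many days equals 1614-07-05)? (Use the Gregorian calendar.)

3754

Mar 25, 1604 → Mar 25, 1605: 365 days.
Mar 25, 1605 → Mar 25, 1606: 365 days.
Mar 25, 1606 → Mar 25, 1607: 365 days.
Mar 25, 1607 → Mar 25, 1608: 366 days (Feb 29, 1608 is in that span).
Mar 25, 1608 → Mar 25, 1609: 365 days.
Mar 25, 1609 → Mar 25, 1610: 365 days.
Mar 25, 1610 → Mar 25, 1611: 365 days.
Mar 25, 1611 → Mar 25, 1612: 366 days (Feb 29, 1612 is in that span).
Mar 25, 1612 → Mar 25, 1613: 365 days.
Mar 25, 1613 → Mar 25, 1614: 365 days.
Mar 25, 1614 → Apr 25, 1614: 31 days (March has 31).
Apr 25, 1614 → May 25, 1614: 30 days (April has 30).
May 25, 1614 → Jun 25, 1614: 31 days (May has 31).
Jun 25, 1614 → Jul 5, 1614: 10 days.
Total: 3754 days.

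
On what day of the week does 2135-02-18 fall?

January 1, 2135 is a Saturday.
Jan 1, 2135 → Feb 1, 2135: 31 days (January has 31).
Feb 1, 2135 → Feb 18, 2135: 17 days.
Total: 48 days.
48 mod 7 = 6, so Saturday + 6 = Friday.

Friday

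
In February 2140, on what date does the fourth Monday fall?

February 1, 2140 is a Monday.
The first Monday is therefore February 1 (same day).
The fourth Monday is 1 + 3×7 = February 22.

February 22, 2140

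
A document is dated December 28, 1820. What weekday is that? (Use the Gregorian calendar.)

Thursday

Doomsday rule: the anchor day for the 1800s is Friday. For year 20: 20÷12 = 1 r 8, and 8÷4 = 2, so 1+8+2 = 11.
Friday + 11 ≡ Tuesday — that's 1820's doomsday.
In December the doomsday date is Dec 12.
Dec 28 is 16 days after Dec 12; 16 mod 7 = 2, so Tuesday + 2 = Thursday.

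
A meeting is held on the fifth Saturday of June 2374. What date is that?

June 29, 2374

June 1, 2374 is a Saturday.
The first Saturday is therefore June 1 (same day).
The fifth Saturday is 1 + 4×7 = June 29.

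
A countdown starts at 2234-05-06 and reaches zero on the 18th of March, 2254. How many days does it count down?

May 6, 2234 → May 6, 2235: 365 days.
May 6, 2235 → May 6, 2236: 366 days (Feb 29, 2236 is in that span).
May 6, 2236 → May 6, 2237: 365 days.
May 6, 2237 → May 6, 2238: 365 days.
May 6, 2238 → May 6, 2239: 365 days.
May 6, 2239 → May 6, 2240: 366 days (Feb 29, 2240 is in that span).
May 6, 2240 → May 6, 2241: 365 days.
May 6, 2241 → May 6, 2242: 365 days.
May 6, 2242 → May 6, 2243: 365 days.
May 6, 2243 → May 6, 2244: 366 days (Feb 29, 2244 is in that span).
May 6, 2244 → May 6, 2245: 365 days.
May 6, 2245 → May 6, 2246: 365 days.
May 6, 2246 → May 6, 2247: 365 days.
May 6, 2247 → May 6, 2248: 366 days (Feb 29, 2248 is in that span).
May 6, 2248 → May 6, 2249: 365 days.
May 6, 2249 → May 6, 2250: 365 days.
May 6, 2250 → May 6, 2251: 365 days.
May 6, 2251 → May 6, 2252: 366 days (Feb 29, 2252 is in that span).
May 6, 2252 → May 6, 2253: 365 days.
May 6, 2253 → Jun 6, 2253: 31 days (May has 31).
Jun 6, 2253 → Jul 6, 2253: 30 days (June has 30).
Jul 6, 2253 → Aug 6, 2253: 31 days (July has 31).
Aug 6, 2253 → Sep 6, 2253: 31 days (August has 31).
Sep 6, 2253 → Oct 6, 2253: 30 days (September has 30).
Oct 6, 2253 → Nov 6, 2253: 31 days (October has 31).
Nov 6, 2253 → Dec 6, 2253: 30 days (November has 30).
Dec 6, 2253 → Jan 6, 2254: 31 days (December has 31).
Jan 6, 2254 → Feb 6, 2254: 31 days (January has 31).
Feb 6, 2254 → Mar 6, 2254: 28 days (February has 28).
Mar 6, 2254 → Mar 18, 2254: 12 days.
Total: 7256 days.

7256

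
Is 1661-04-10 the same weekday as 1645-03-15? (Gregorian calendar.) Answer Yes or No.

No

From Mar 15, 1645 to Apr 10, 1661 is 5870 days.
5870 mod 7 = 4, so they are different weekdays.
(Mar 15, 1645 is a Wednesday; Apr 10, 1661 is a Sunday.)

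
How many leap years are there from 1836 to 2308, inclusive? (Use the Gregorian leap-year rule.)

115

Multiples of 4 in [1836,2308]: 119.
Of those, multiples of 100: 5 (not leap unless ÷400).
Multiples of 400: 1.
Leap years = 119 − 5 + 1 = 115.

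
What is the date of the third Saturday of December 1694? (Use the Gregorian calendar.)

December 1, 1694 is a Wednesday.
The first Saturday is therefore December 4 (3 days later).
The third Saturday is 4 + 2×7 = December 18.

December 18, 1694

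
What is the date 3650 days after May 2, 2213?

April 30, 2223

+365 (one year) → May 2, 2214 (3285 left).
+365 (one year) → May 2, 2215 (2920 left).
+366 (one year; includes Feb 29, 2216) → May 2, 2216 (2554 left).
+365 (one year) → May 2, 2217 (2189 left).
+365 (one year) → May 2, 2218 (1824 left).
+365 (one year) → May 2, 2219 (1459 left).
+366 (one year; includes Feb 29, 2220) → May 2, 2220 (1093 left).
+365 (one year) → May 2, 2221 (728 left).
+365 (one year) → May 2, 2222 (363 left).
May has 31 days: +30 → Jun 1, 2222 (333 left).
Jun has 30 days: +30 → Jul 1, 2222 (303 left).
Jul has 31 days: +31 → Aug 1, 2222 (272 left).
Aug has 31 days: +31 → Sep 1, 2222 (241 left).
Sep has 30 days: +30 → Oct 1, 2222 (211 left).
Oct has 31 days: +31 → Nov 1, 2222 (180 left).
Nov has 30 days: +30 → Dec 1, 2222 (150 left).
Dec has 31 days: +31 → Jan 1, 2223 (119 left).
Jan has 31 days: +31 → Feb 1, 2223 (88 left).
Feb has 28 days: +28 → Mar 1, 2223 (60 left).
Mar has 31 days: +31 → Apr 1, 2223 (29 left).
+29 → Apr 30, 2223.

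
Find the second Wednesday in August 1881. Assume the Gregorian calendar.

August 1, 1881 is a Monday.
The first Wednesday is therefore August 3 (2 days later).
The second Wednesday is 3 + 1×7 = August 10.

August 10, 1881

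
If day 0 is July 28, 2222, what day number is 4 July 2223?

341

Jul 28, 2222 → Aug 28, 2222: 31 days (July has 31).
Aug 28, 2222 → Sep 28, 2222: 31 days (August has 31).
Sep 28, 2222 → Oct 28, 2222: 30 days (September has 30).
Oct 28, 2222 → Nov 28, 2222: 31 days (October has 31).
Nov 28, 2222 → Dec 28, 2222: 30 days (November has 30).
Dec 28, 2222 → Jan 28, 2223: 31 days (December has 31).
Jan 28, 2223 → Feb 28, 2223: 31 days (January has 31).
Feb 28, 2223 → Mar 28, 2223: 28 days (February has 28).
Mar 28, 2223 → Apr 28, 2223: 31 days (March has 31).
Apr 28, 2223 → May 28, 2223: 30 days (April has 30).
May 28, 2223 → Jun 28, 2223: 31 days (May has 31).
Jun 28, 2223 → Jul 4, 2223: 6 days.
Total: 341 days.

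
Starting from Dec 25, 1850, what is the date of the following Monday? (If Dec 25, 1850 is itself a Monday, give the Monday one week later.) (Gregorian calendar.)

Dec 25, 1850 is a Wednesday.
From Wednesday to the next Monday is 5 days.
Dec 25, 1850 + 5 = Dec 30, 1850.

December 30, 1850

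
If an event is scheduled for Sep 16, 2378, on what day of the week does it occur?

Doomsday rule: the anchor day for the 2300s is Wednesday. For year 78: 78÷12 = 6 r 6, and 6÷4 = 1, so 6+6+1 = 13.
Wednesday + 13 ≡ Tuesday — that's 2378's doomsday.
In September the doomsday date is Sep 5.
Sep 16 is 11 days after Sep 5; 11 mod 7 = 4, so Tuesday + 4 = Saturday.

Saturday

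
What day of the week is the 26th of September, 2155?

Friday

Doomsday rule: the anchor day for the 2100s is Sunday. For year 55: 55÷12 = 4 r 7, and 7÷4 = 1, so 4+7+1 = 12.
Sunday + 12 ≡ Friday — that's 2155's doomsday.
In September the doomsday date is Sep 5.
Sep 26 is 21 days after Sep 5; 21 mod 7 = 0, so Friday + 0 = Friday.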